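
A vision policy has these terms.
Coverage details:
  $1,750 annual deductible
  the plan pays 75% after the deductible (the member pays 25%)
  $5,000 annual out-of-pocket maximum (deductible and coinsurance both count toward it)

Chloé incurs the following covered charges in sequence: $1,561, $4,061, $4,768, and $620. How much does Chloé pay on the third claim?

$1,192

Claim 1 — $1,561: fully absorbed by the deductible. Cost to member: $1,561. OOP to date $1,561.
Claim 2 — $4,061: $189 to deductible, leaving $3,872; 25% of $3,872 = $968. Cost to member: $1,157. OOP to date $2,718.
Claim 3 — $4,768: deductible met; 25% of $4,768 = $1,192. Member pays $1,192; OOP now $3,910.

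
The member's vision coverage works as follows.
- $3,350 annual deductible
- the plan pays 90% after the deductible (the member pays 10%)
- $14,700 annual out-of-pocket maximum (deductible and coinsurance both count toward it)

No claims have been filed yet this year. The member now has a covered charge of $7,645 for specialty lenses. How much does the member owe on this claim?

The full $3,350 deductible is still open; $3,350 of this bill applies to it.
After the $3,350 deductible portion, $7,645 − $3,350 = $4,295 is subject to coinsurance.
Coinsurance: $4,295 × 10% = $429.50.
So the member owes $3,350 + $429.50 = $3,779.50 before any cap.
Year-to-date out-of-pocket becomes $0 + $3,779.50 = $3,779.50, still under the $14,700 maximum, so no cap applies.

$3,779.50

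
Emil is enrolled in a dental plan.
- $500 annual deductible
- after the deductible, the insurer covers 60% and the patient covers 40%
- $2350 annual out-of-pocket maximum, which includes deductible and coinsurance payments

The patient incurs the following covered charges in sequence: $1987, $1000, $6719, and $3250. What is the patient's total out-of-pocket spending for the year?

$2350

Bill 1, $1987: $500 to deductible, leaving $1487; coinsurance $1487 × 40% = $594.80. Cost to patient: $1094.80. OOP to date $1094.80.
Bill 2, $1000: 40% coinsurance on $1000 = $400. Cost to patient: $400. OOP to date $1494.80.
Bill 3, $6719: deductible met; 40% of $6719 = $2687.60. That would push OOP to $4182.40, over the $2350 cap, so patient pays $2350 − $1494.80 = $855.20.
Bill 4, $3250: 40% coinsurance on $3250 = $1300. OOP would hit $3650 > $2350, so the cap limits the patient to $2350 − $2350 = $0.
Total paid by the patient: $1094.80 + $400 + $855.20 + $0 = $2350.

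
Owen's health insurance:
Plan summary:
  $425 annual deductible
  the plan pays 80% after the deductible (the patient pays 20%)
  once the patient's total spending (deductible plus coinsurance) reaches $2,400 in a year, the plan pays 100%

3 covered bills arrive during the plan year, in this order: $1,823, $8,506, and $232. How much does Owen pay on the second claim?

Bill 1, $1,823: $425 finishes the deductible; $1,398 goes to coinsurance; coinsurance $1,398 × 20% = $279.60. Cost to patient: $704.60. OOP to date $704.60.
Bill 2, $8,506: deductible already satisfied, so patient's share is 20% × $8,506 = $1,701.20. That would push OOP to $2,405.80, over the $2,400 cap, so patient pays $2,400 − $704.60 = $1,695.40.

$1,695.40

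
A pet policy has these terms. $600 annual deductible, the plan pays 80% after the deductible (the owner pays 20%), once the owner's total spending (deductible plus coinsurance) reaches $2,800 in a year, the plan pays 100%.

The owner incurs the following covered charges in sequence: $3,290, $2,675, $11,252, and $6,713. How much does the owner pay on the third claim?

$1,127

Bill 1, $3,290: $600 finishes the deductible; $2,690 goes to coinsurance; owner's 20% is $538. Owner owes $1,138 (running OOP $1,138).
Bill 2, $2,675: deductible met; 20% of $2,675 = $535. Cost to owner: $535. OOP to date $1,673.
Bill 3, $11,252: deductible met; 20% of $11,252 = $2,250.40. OOP would hit $3,923.40 > $2,800, so the cap limits the owner to $2,800 − $1,673 = $1,127.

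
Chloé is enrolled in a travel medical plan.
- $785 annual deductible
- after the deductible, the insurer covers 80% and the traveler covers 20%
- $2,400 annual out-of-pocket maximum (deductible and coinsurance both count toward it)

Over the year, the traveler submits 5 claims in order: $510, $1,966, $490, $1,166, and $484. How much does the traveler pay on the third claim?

Claim 1 — $510: entire amount goes to the deductible. Cost to traveler: $510. OOP to date $510.
Claim 2 — $1,966: deductible takes $275, $1,691 remains; traveler's 20% is $338.20. Traveler owes $613.20 (running OOP $1,123.20).
Claim 3 — $490: 20% coinsurance on $490 = $98. Traveler owes $98 (running OOP $1,221.20).

$98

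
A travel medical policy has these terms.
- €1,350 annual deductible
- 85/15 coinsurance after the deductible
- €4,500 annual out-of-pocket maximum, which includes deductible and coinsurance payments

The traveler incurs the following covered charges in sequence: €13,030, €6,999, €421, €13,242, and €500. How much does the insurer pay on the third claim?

€357.85

Claim 1 — €13,030: deductible takes €1,350, €11,680 remains; coinsurance €11,680 × 15% = €1,752. Traveler owes €3,102 (running OOP €3,102). Insurer: €13,030 − €3,102 = €9,928.
Claim 2 — €6,999: deductible already satisfied, so traveler's share is 15% × €6,999 = €1,049.85. Traveler pays €1,049.85; OOP now €4,151.85. Insurer: €6,999 − €1,049.85 = €5,949.15.
Claim 3 — €421: deductible already satisfied, so traveler's share is 15% × €421 = €63.15. Traveler owes €63.15 (running OOP €4,215). Plan pays €421 − €63.15 = €357.85.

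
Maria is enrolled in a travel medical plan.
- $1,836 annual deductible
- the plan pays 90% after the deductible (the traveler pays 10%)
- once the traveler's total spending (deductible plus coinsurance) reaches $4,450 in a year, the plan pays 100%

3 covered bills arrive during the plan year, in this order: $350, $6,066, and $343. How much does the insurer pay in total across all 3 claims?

$4,430.70

Bill 1, $350: all of it applies to the deductible. Traveler pays $350; OOP now $350. Insurer: $350 − $350 = $0.
Bill 2, $6,066: $1,486 finishes the deductible; $4,580 goes to coinsurance; traveler's 10% is $458. Cost to traveler: $1,944. OOP to date $2,294. Insurer: $6,066 − $1,944 = $4,122.
Bill 3, $343: 10% coinsurance on $343 = $34.30. Traveler pays $34.30; OOP now $2,328.30. Insurer: $343 − $34.30 = $308.70.
Insurer total: $0 + $4,122 + $308.70 = $4,430.70.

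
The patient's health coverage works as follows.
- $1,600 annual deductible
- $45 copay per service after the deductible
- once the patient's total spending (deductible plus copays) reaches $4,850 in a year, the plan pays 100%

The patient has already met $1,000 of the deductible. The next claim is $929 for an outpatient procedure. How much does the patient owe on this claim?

$645

Deductible still to meet: $1,600 − $1,000 = $600.
That leaves $929 − $600 = $329 for the copay.
Copay on this service: $45.
So the patient owes $600 + $45 = $645 before any cap.
Total out-of-pocket so far would be $1,000 + $645 = $1,645, below the $4,850 cap — no reduction.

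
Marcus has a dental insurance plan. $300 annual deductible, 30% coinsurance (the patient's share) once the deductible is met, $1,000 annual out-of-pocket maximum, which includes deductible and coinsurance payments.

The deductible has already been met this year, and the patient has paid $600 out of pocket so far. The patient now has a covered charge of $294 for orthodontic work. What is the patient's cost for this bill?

With the deductible met, the entire $294 is subject to coinsurance.
Patient's 30% share of $294 is $88.20.
Cumulative spending $600 + $88.20 = $688.20 stays under the $1,000 maximum.

$88.20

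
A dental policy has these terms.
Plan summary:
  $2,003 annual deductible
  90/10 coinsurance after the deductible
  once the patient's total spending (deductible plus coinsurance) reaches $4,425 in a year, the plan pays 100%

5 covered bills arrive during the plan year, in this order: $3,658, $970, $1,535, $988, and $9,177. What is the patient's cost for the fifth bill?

Claim 1 ($3,658): deductible takes $2,003, $1,655 remains; coinsurance $1,655 × 10% = $165.50. Patient pays $2,168.50; OOP now $2,168.50.
Claim 2 ($970): 10% coinsurance on $970 = $97. Cost to patient: $97. OOP to date $2,265.50.
Claim 3 ($1,535): deductible already satisfied, so patient's share is 10% × $1,535 = $153.50. Patient pays $153.50; OOP now $2,419.
Claim 4 ($988): 10% coinsurance on $988 = $98.80. Cost to patient: $98.80. OOP to date $2,517.80.
Claim 5 ($9,177): deductible already satisfied, so patient's share is 10% × $9,177 = $917.70. Patient owes $917.70 (running OOP $3,435.50).

$917.70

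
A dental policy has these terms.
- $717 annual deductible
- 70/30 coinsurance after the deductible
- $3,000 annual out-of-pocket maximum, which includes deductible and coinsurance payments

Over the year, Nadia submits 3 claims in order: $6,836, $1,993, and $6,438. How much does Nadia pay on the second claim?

Claim 1 — $6,836: $717 finishes the deductible; $6,119 goes to coinsurance; coinsurance $6,119 × 30% = $1,835.70. Patient owes $2,552.70 (running OOP $2,552.70).
Claim 2 — $1,993: 30% coinsurance on $1,993 = $597.90. OOP would hit $3,150.60 > $3,000, so the cap limits the patient to $3,000 − $2,552.70 = $447.30.

$447.30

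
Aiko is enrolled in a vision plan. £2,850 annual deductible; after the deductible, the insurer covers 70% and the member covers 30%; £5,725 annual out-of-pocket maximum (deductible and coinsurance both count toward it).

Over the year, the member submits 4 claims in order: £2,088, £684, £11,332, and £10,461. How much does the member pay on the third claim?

Claim 1 (£2,088): entire amount goes to the deductible. Member pays £2,088; OOP now £2,088.
Claim 2 (£684): fully absorbed by the deductible. Member pays £684; OOP now £2,772.
Claim 3 (£11,332): deductible takes £78, £11,254 remains; coinsurance £11,254 × 30% = £3,376.20. Together that's £78 + £3,376.20 = £3,454.20. OOP would hit £6,226.20 > £5,725, so the cap limits the member to £5,725 − £2,772 = £2,953.

£2,953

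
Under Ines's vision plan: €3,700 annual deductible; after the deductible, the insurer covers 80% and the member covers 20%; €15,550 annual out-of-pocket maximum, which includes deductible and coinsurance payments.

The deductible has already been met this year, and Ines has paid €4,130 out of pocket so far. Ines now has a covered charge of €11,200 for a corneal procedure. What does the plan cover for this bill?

With the deductible met, the entire €11,200 is subject to coinsurance.
20% of €11,200 = €2,240 falls to the member.
Year-to-date out-of-pocket becomes €4,130 + €2,240 = €6,370, still under the €15,550 maximum, so no cap applies.
The insurer covers the remainder: €11,200 − €2,240 = €8,960.

€8,960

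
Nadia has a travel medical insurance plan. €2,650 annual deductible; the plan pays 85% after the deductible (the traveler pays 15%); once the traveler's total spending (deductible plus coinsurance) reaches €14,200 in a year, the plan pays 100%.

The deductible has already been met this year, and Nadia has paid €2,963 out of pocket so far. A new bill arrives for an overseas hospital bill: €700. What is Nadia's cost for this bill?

€105

With the deductible met, the entire €700 is subject to coinsurance.
15% of €700 = €105 falls to the traveler.
Year-to-date out-of-pocket becomes €2,963 + €105 = €3,068, still under the €14,200 maximum, so no cap applies.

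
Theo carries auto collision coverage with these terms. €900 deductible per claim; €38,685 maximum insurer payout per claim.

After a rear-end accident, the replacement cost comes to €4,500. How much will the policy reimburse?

After the deductible, €4,500 − €900 = €3,600 remains.
That's under the €38,685 cap, so the insurer reimburses the full €3,600.

€3,600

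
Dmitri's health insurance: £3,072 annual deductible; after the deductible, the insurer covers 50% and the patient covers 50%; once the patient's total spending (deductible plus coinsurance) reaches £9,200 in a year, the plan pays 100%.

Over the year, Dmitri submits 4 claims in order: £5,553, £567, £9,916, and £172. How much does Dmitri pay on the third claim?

£4,604

Claim 1 (£5,553): deductible takes £3,072, £2,481 remains; patient's 50% is £1,240.50. Patient pays £4,312.50; OOP now £4,312.50.
Claim 2 (£567): deductible met; 50% of £567 = £283.50. Cost to patient: £283.50. OOP to date £4,596.
Claim 3 (£9,916): 50% coinsurance on £9,916 = £4,958. OOP would hit £9,554 > £9,200, so the cap limits the patient to £9,200 − £4,596 = £4,604.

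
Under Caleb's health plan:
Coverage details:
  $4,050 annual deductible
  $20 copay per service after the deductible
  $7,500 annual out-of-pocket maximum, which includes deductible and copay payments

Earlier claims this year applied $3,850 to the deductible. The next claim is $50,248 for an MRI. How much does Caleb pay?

$220

Deductible still to meet: $4,050 − $3,850 = $200.
After the $200 deductible portion, $50,248 − $200 = $50,048 is subject to the copay.
Copay on this service: $20.
So the patient owes $200 + $20 = $220 before any cap.
Year-to-date out-of-pocket becomes $3,850 + $220 = $4,070, still under the $7,500 maximum, so no cap applies.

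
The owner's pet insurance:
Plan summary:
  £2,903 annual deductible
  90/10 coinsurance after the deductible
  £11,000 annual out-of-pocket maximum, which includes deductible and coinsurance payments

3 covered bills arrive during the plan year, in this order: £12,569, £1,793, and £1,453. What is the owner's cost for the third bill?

#1 (£12,569): deductible takes £2,903, £9,666 remains; coinsurance £9,666 × 10% = £966.60. Owner owes £3,869.60 (running OOP £3,869.60).
#2 (£1,793): 10% coinsurance on £1,793 = £179.30. Owner owes £179.30 (running OOP £4,048.90).
#3 (£1,453): 10% coinsurance on £1,453 = £145.30. Owner pays £145.30; OOP now £4,194.20.

£145.30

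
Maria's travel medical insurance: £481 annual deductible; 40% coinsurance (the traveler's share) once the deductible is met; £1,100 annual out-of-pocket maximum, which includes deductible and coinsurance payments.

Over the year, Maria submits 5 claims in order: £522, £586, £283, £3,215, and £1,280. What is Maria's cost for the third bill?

Claim 1 — £522: deductible takes £481, £41 remains; traveler's 40% is £16.40. Traveler owes £497.40 (running OOP £497.40).
Claim 2 — £586: deductible already satisfied, so traveler's share is 40% × £586 = £234.40. Cost to traveler: £234.40. OOP to date £731.80.
Claim 3 — £283: 40% coinsurance on £283 = £113.20. Traveler owes £113.20 (running OOP £845).

£113.20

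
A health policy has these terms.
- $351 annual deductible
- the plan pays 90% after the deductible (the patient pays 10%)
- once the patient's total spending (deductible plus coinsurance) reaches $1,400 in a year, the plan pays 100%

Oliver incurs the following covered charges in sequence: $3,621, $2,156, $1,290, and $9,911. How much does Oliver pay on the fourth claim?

$377.40

#1 ($3,621): deductible takes $351, $3,270 remains; patient's 10% is $327. Patient pays $678; OOP now $678.
#2 ($2,156): deductible already satisfied, so patient's share is 10% × $2,156 = $215.60. Patient owes $215.60 (running OOP $893.60).
#3 ($1,290): deductible met; 10% of $1,290 = $129. Patient owes $129 (running OOP $1,022.60).
#4 ($9,911): 10% coinsurance on $9,911 = $991.10. OOP would hit $2,013.70 > $1,400, so the cap limits the patient to $1,400 − $1,022.60 = $377.40.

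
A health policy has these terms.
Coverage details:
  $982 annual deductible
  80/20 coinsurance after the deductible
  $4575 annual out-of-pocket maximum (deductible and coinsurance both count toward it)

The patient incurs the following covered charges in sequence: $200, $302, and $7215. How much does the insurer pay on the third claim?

$5388

Bill 1, $200: all of it applies to the deductible. Cost to patient: $200. OOP to date $200. Plan pays $200 − $200 = $0.
Bill 2, $302: entire amount goes to the deductible. Cost to patient: $302. OOP to date $502. Insurer: $302 − $302 = $0.
Bill 3, $7215: deductible takes $480, $6735 remains; coinsurance $6735 × 20% = $1347. Cost to patient: $1827. OOP to date $2329. Insurer: $7215 − $1827 = $5388.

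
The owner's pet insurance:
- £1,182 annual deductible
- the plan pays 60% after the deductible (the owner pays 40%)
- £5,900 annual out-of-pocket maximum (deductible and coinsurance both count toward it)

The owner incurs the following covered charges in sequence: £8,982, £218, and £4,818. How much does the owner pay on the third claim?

Claim 1 — £8,982: deductible takes £1,182, £7,800 remains; owner's 40% is £3,120. Owner owes £4,302 (running OOP £4,302).
Claim 2 — £218: 40% coinsurance on £218 = £87.20. Owner owes £87.20 (running OOP £4,389.20).
Claim 3 — £4,818: deductible already satisfied, so owner's share is 40% × £4,818 = £1,927.20. Adding that to £4,389.20 gives £6,316.40, past the £5,900 cap; owner pays only £5,900 − £4,389.20 = £1,510.80.

£1,510.80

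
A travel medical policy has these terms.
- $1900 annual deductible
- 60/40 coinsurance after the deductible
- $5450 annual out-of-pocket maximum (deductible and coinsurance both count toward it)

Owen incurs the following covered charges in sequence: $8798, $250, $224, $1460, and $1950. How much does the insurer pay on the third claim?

Claim 1 ($8798): deductible takes $1900, $6898 remains; 40% of $6898 = $2759.20. Cost to traveler: $4659.20. OOP to date $4659.20. Insurer: $8798 − $4659.20 = $4138.80.
Claim 2 ($250): deductible already satisfied, so traveler's share is 40% × $250 = $100. Traveler owes $100 (running OOP $4759.20). Plan pays $250 − $100 = $150.
Claim 3 ($224): 40% coinsurance on $224 = $89.60. Traveler owes $89.60 (running OOP $4848.80). Plan pays $224 − $89.60 = $134.40.

$134.40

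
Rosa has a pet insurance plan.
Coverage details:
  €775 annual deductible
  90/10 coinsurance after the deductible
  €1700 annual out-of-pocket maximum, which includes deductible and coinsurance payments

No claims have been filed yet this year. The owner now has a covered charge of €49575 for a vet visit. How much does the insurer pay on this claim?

€47875

The full €775 deductible is still open; €775 of this bill applies to it.
After the €775 deductible portion, €49575 − €775 = €48800 is subject to coinsurance.
10% of €48800 = €4880 falls to the owner.
So the owner owes €775 + €4880 = €5655 before any cap.
Year-to-date out-of-pocket would reach €0 + €5655 = €5655, above the €1700 maximum, so the owner pays only €1700 − €0 = €1700.
Insurer pays the balance: €49575 − €1700 = €47875.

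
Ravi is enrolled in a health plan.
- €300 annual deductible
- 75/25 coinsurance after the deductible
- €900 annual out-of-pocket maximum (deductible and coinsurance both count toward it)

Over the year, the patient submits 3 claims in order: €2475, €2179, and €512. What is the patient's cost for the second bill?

Claim 1 (€2475): €300 finishes the deductible; €2175 goes to coinsurance; 25% of €2175 = €543.75. Cost to patient: €843.75. OOP to date €843.75.
Claim 2 (€2179): deductible met; 25% of €2179 = €544.75. That would push OOP to €1388.50, over the €900 cap, so patient pays €900 − €843.75 = €56.25.

€56.25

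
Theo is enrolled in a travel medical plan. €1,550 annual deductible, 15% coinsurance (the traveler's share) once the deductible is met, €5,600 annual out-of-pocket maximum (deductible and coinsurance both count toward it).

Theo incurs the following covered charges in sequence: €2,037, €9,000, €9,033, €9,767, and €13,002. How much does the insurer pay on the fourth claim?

€8,495

Bill 1, €2,037: €1,550 finishes the deductible; €487 goes to coinsurance; 15% of €487 = €73.05. Traveler owes €1,623.05 (running OOP €1,623.05). Plan pays €2,037 − €1,623.05 = €413.95.
Bill 2, €9,000: deductible met; 15% of €9,000 = €1,350. Traveler owes €1,350 (running OOP €2,973.05). Insurer: €9,000 − €1,350 = €7,650.
Bill 3, €9,033: deductible already satisfied, so traveler's share is 15% × €9,033 = €1,354.95. Cost to traveler: €1,354.95. OOP to date €4,328. Insurer: €9,033 − €1,354.95 = €7,678.05.
Bill 4, €9,767: deductible met; 15% of €9,767 = €1,465.05. Adding that to €4,328 gives €5,793.05, past the €5,600 cap; traveler pays only €5,600 − €4,328 = €1,272. Insurer: €9,767 − €1,272 = €8,495.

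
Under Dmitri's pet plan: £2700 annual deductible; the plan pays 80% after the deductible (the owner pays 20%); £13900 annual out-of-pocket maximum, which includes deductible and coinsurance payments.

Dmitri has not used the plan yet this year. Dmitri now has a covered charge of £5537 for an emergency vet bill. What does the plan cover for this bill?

Deductible not yet touched, so the first £2700 of the bill goes to the deductible.
That leaves £5537 − £2700 = £2837 for coinsurance.
Owner's 20% share of £2837 is £567.40.
So the owner owes £2700 + £567.40 = £3267.40 before any cap.
Year-to-date out-of-pocket becomes £0 + £3267.40 = £3267.40, still under the £13900 maximum, so no cap applies.
The insurer covers the remainder: £5537 − £3267.40 = £2269.60.

£2269.60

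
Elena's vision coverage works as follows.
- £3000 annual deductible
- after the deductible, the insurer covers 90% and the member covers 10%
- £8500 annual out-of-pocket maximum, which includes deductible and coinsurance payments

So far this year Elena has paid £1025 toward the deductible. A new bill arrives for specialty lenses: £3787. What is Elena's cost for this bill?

£2156.20

Deductible still to meet: £3000 − £1025 = £1975.
The remaining £1812 (= £3787 − £1975) moves to coinsurance.
Coinsurance: £1812 × 10% = £181.20.
Member responsibility before any cap: £1975 + £181.20 = £2156.20.
Total out-of-pocket so far would be £1025 + £2156.20 = £3181.20, below the £8500 cap — no reduction.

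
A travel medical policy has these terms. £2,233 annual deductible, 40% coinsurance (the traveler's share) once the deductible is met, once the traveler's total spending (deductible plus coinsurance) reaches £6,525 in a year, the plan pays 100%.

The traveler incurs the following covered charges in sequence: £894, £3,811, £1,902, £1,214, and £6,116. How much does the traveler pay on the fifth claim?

#1 (£894): entire amount goes to the deductible. Cost to traveler: £894. OOP to date £894.
#2 (£3,811): deductible takes £1,339, £2,472 remains; traveler's 40% is £988.80. Traveler owes £2,327.80 (running OOP £3,221.80).
#3 (£1,902): deductible already satisfied, so traveler's share is 40% × £1,902 = £760.80. Cost to traveler: £760.80. OOP to date £3,982.60.
#4 (£1,214): 40% coinsurance on £1,214 = £485.60. Traveler pays £485.60; OOP now £4,468.20.
#5 (£6,116): deductible met; 40% of £6,116 = £2,446.40. OOP would hit £6,914.60 > £6,525, so the cap limits the traveler to £6,525 − £4,468.20 = £2,056.80.

£2,056.80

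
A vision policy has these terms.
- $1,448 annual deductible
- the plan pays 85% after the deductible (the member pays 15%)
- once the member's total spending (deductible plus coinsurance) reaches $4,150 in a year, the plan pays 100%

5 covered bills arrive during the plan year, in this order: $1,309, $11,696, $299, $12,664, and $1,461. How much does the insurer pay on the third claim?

Claim 1 ($1,309): entire amount goes to the deductible. Cost to member: $1,309. OOP to date $1,309. Plan pays $1,309 − $1,309 = $0.
Claim 2 ($11,696): deductible takes $139, $11,557 remains; member's 15% is $1,733.55. Member pays $1,872.55; OOP now $3,181.55. Insurer: $11,696 − $1,872.55 = $9,823.45.
Claim 3 ($299): deductible already satisfied, so member's share is 15% × $299 = $44.85. Cost to member: $44.85. OOP to date $3,226.40. Plan pays $299 − $44.85 = $254.15.

$254.15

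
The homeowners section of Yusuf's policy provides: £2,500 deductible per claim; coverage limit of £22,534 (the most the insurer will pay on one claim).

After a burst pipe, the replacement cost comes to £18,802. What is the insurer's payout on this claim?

Subtract the deductible: £18,802 − £2,500 = £16,302.
That's under the £22,534 cap, so the insurer reimburses the full £16,302.

£16,302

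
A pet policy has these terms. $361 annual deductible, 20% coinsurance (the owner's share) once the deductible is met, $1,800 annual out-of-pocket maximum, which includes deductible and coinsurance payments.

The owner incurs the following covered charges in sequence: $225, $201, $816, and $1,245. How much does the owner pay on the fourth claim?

Bill 1, $225: entire amount goes to the deductible. Cost to owner: $225. OOP to date $225.
Bill 2, $201: $136 to deductible, leaving $65; coinsurance $65 × 20% = $13. Owner pays $149; OOP now $374.
Bill 3, $816: deductible met; 20% of $816 = $163.20. Owner owes $163.20 (running OOP $537.20).
Bill 4, $1,245: deductible already satisfied, so owner's share is 20% × $1,245 = $249. Owner owes $249 (running OOP $786.20).

$249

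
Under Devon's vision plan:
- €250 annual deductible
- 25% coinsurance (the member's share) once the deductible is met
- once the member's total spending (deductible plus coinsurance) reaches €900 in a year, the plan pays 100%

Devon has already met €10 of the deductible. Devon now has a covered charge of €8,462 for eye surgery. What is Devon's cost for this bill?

€890

€10 of the €250 deductible is already met, leaving €240.
After the €240 deductible portion, €8,462 − €240 = €8,222 is subject to coinsurance.
25% of €8,222 = €2,055.50 falls to the member.
Member responsibility before any cap: €240 + €2,055.50 = €2,295.50.
Year-to-date out-of-pocket would reach €10 + €2,295.50 = €2,305.50, above the €900 maximum, so the member pays only €900 − €10 = €890.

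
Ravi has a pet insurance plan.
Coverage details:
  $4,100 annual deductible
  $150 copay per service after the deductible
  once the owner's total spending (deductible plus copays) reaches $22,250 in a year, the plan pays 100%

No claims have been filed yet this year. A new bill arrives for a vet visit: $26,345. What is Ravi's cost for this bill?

Nothing has been paid toward the $4,100 deductible, so the first $4,100 of this charge is applied there.
The remaining $22,245 (= $26,345 − $4,100) moves to the copay.
Copay on this service: $150.
Owner responsibility before any cap: $4,100 + $150 = $4,250.
Cumulative spending $0 + $4,250 = $4,250 stays under the $22,250 maximum.

$4,250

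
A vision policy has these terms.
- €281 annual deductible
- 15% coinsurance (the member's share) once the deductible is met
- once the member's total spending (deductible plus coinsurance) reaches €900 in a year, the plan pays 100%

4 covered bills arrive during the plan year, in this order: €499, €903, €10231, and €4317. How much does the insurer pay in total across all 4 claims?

€15050

#1 (€499): €281 finishes the deductible; €218 goes to coinsurance; coinsurance €218 × 15% = €32.70. Member owes €313.70 (running OOP €313.70). Insurer: €499 − €313.70 = €185.30.
#2 (€903): deductible met; 15% of €903 = €135.45. Member owes €135.45 (running OOP €449.15). Insurer: €903 − €135.45 = €767.55.
#3 (€10231): 15% coinsurance on €10231 = €1534.65. Adding that to €449.15 gives €1983.80, past the €900 cap; member pays only €900 − €449.15 = €450.85. Insurer: €10231 − €450.85 = €9780.15.
#4 (€4317): deductible already satisfied, so member's share is 15% × €4317 = €647.55. That would push OOP to €1547.55, over the €900 cap, so member pays €900 − €900 = €0. Insurer: €4317 − €0 = €4317.
Insurer total: €185.30 + €767.55 + €9780.15 + €4317 = €15050.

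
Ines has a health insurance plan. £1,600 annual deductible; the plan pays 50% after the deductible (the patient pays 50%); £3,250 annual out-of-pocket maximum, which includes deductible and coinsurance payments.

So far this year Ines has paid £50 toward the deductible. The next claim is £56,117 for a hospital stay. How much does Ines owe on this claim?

Deductible still to meet: £1,600 − £50 = £1,550.
That leaves £56,117 − £1,550 = £54,567 for coinsurance.
Coinsurance: £54,567 × 50% = £27,283.50.
That puts the patient's cost at £1,550 + £27,283.50 = £28,833.50 before any cap.
Year-to-date out-of-pocket would reach £50 + £28,833.50 = £28,883.50, above the £3,250 maximum, so the patient pays only £3,250 − £50 = £3,200.

£3,200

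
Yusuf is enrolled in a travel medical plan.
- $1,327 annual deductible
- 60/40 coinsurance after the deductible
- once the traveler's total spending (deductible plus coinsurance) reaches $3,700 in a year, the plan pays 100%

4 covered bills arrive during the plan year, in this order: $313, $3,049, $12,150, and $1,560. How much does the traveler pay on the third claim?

Bill 1, $313: entire amount goes to the deductible. Traveler owes $313 (running OOP $313).
Bill 2, $3,049: $1,014 finishes the deductible; $2,035 goes to coinsurance; coinsurance $2,035 × 40% = $814. Cost to traveler: $1,828. OOP to date $2,141.
Bill 3, $12,150: 40% coinsurance on $12,150 = $4,860. That would push OOP to $7,001, over the $3,700 cap, so traveler pays $3,700 − $2,141 = $1,559.

$1,559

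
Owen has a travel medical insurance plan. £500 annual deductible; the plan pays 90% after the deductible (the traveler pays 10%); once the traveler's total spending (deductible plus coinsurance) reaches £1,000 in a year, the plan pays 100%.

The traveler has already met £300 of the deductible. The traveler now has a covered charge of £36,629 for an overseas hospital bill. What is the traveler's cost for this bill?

£300 of the £500 deductible is already met, leaving £200.
That leaves £36,629 − £200 = £36,429 for coinsurance.
10% of £36,429 = £3,642.90 falls to the traveler.
So the traveler owes £200 + £3,642.90 = £3,842.90 before any cap.
Year-to-date out-of-pocket would reach £300 + £3,842.90 = £4,142.90, above the £1,000 maximum, so the traveler pays only £1,000 − £300 = £700.

£700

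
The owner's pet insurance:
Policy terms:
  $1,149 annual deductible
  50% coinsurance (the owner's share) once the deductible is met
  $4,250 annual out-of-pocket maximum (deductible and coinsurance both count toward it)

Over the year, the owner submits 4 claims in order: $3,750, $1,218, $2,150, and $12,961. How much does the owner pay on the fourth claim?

Claim 1 ($3,750): $1,149 finishes the deductible; $2,601 goes to coinsurance; 50% of $2,601 = $1,300.50. Owner pays $2,449.50; OOP now $2,449.50.
Claim 2 ($1,218): 50% coinsurance on $1,218 = $609. Owner pays $609; OOP now $3,058.50.
Claim 3 ($2,150): deductible met; 50% of $2,150 = $1,075. Cost to owner: $1,075. OOP to date $4,133.50.
Claim 4 ($12,961): deductible already satisfied, so owner's share is 50% × $12,961 = $6,480.50. Adding that to $4,133.50 gives $10,614, past the $4,250 cap; owner pays only $4,250 − $4,133.50 = $116.50.

$116.50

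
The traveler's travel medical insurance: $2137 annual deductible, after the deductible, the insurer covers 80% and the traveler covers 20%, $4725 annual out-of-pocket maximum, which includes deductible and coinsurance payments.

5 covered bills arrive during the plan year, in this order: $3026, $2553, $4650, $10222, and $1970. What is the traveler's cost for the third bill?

Bill 1, $3026: deductible takes $2137, $889 remains; 20% of $889 = $177.80. Traveler owes $2314.80 (running OOP $2314.80).
Bill 2, $2553: deductible met; 20% of $2553 = $510.60. Traveler owes $510.60 (running OOP $2825.40).
Bill 3, $4650: deductible met; 20% of $4650 = $930. Cost to traveler: $930. OOP to date $3755.40.

$930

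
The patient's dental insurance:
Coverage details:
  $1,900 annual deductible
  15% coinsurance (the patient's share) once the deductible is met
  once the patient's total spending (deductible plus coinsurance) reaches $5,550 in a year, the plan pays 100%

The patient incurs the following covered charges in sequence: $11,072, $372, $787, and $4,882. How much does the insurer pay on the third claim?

$668.95

#1 ($11,072): $1,900 to deductible, leaving $9,172; 15% of $9,172 = $1,375.80. Cost to patient: $3,275.80. OOP to date $3,275.80. Insurer: $11,072 − $3,275.80 = $7,796.20.
#2 ($372): deductible met; 15% of $372 = $55.80. Patient pays $55.80; OOP now $3,331.60. Plan pays $372 − $55.80 = $316.20.
#3 ($787): deductible already satisfied, so patient's share is 15% × $787 = $118.05. Patient owes $118.05 (running OOP $3,449.65). Insurer: $787 − $118.05 = $668.95.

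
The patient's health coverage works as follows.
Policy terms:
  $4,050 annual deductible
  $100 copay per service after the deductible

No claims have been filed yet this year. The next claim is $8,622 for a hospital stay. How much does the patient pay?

The full $4,050 deductible is still open; $4,050 of this bill applies to it.
That leaves $8,622 − $4,050 = $4,572 for the copay.
Copay on this service: $100.
That puts the patient's cost at $4,050 + $100 = $4,150.

$4,150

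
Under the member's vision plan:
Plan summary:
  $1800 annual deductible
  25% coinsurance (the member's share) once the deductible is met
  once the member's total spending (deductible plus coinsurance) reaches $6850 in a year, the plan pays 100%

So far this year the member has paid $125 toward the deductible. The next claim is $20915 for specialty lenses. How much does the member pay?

$6485

$125 of the $1800 deductible is already met, leaving $1675.
After the $1675 deductible portion, $20915 − $1675 = $19240 is subject to coinsurance.
25% of $19240 = $4810 falls to the member.
So the member owes $1675 + $4810 = $6485 before any cap.
Year-to-date out-of-pocket becomes $125 + $6485 = $6610, still under the $6850 maximum, so no cap applies.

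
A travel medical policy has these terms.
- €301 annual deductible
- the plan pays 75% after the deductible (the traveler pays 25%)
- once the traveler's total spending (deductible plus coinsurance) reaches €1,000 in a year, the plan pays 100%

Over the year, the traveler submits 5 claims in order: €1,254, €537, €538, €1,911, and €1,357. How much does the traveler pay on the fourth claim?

€192

Bill 1, €1,254: €301 finishes the deductible; €953 goes to coinsurance; traveler's 25% is €238.25. Traveler owes €539.25 (running OOP €539.25).
Bill 2, €537: deductible already satisfied, so traveler's share is 25% × €537 = €134.25. Traveler owes €134.25 (running OOP €673.50).
Bill 3, €538: 25% coinsurance on €538 = €134.50. Traveler owes €134.50 (running OOP €808).
Bill 4, €1,911: deductible already satisfied, so traveler's share is 25% × €1,911 = €477.75. That would push OOP to €1,285.75, over the €1,000 cap, so traveler pays €1,000 − €808 = €192.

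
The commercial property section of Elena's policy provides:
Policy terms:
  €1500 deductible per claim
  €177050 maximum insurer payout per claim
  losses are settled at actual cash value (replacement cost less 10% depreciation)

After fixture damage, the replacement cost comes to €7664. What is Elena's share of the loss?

€2266.40

Actual cash value after 10% depreciation: €7664 × 90% = €6897.60.
Less the €1500 deductible: €6897.60 − €1500 = €5397.60.
€5397.60 ≤ €177050, so the limit doesn't bind; insurer pays €5397.60.
Business's share is the uncovered remainder: €7664 − €5397.60 = €2266.40.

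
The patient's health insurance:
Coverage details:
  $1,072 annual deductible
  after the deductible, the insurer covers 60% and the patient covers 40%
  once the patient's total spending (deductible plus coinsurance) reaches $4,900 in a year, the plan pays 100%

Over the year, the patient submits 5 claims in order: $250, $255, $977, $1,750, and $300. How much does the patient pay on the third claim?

$731

Claim 1 — $250: all of it applies to the deductible. Patient pays $250; OOP now $250.
Claim 2 — $255: all of it applies to the deductible. Patient pays $255; OOP now $505.
Claim 3 — $977: $567 finishes the deductible; $410 goes to coinsurance; patient's 40% is $164. Patient owes $731 (running OOP $1,236).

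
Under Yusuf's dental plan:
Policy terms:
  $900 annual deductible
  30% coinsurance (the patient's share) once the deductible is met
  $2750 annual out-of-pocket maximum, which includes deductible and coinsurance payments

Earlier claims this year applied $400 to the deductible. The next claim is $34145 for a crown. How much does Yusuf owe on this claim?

$2350

$400 of the $900 deductible is already met, leaving $500.
After the $500 deductible portion, $34145 − $500 = $33645 is subject to coinsurance.
Coinsurance: $33645 × 30% = $10093.50.
Patient responsibility before any cap: $500 + $10093.50 = $10593.50.
Adding $10593.50 to the $400 already spent would give $10993.50, which exceeds the $2750 cap; the patient pays just $2750 − $400 = $2350.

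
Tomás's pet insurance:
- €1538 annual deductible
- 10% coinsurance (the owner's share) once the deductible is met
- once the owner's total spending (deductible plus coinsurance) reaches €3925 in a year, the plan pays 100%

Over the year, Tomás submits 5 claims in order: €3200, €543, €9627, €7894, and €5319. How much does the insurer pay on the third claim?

€8664.30

Claim 1 (€3200): deductible takes €1538, €1662 remains; owner's 10% is €166.20. Cost to owner: €1704.20. OOP to date €1704.20. Plan pays €3200 − €1704.20 = €1495.80.
Claim 2 (€543): deductible already satisfied, so owner's share is 10% × €543 = €54.30. Cost to owner: €54.30. OOP to date €1758.50. Insurer: €543 − €54.30 = €488.70.
Claim 3 (€9627): deductible met; 10% of €9627 = €962.70. Owner pays €962.70; OOP now €2721.20. Insurer: €9627 − €962.70 = €8664.30.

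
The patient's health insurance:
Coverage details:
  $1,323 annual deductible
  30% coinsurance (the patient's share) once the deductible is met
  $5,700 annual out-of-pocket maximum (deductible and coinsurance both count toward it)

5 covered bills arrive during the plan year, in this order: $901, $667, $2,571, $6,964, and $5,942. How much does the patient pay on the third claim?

$771.30

Claim 1 ($901): all of it applies to the deductible. Cost to patient: $901. OOP to date $901.
Claim 2 ($667): $422 to deductible, leaving $245; 30% of $245 = $73.50. Patient owes $495.50 (running OOP $1,396.50).
Claim 3 ($2,571): deductible already satisfied, so patient's share is 30% × $2,571 = $771.30. Patient owes $771.30 (running OOP $2,167.80).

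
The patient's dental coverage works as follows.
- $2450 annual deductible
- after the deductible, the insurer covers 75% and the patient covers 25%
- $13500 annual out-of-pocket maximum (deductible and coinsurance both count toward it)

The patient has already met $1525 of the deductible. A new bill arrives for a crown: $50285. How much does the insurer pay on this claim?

$38310

Deductible still to meet: $2450 − $1525 = $925.
That leaves $50285 − $925 = $49360 for coinsurance.
Patient's 25% share of $49360 is $12340.
So the patient owes $925 + $12340 = $13265 before any cap.
That would bring total out-of-pocket to $14790, past the $13500 cap. The patient is capped at $13500 − $1525 = $11975 on this claim.
The plan picks up $50285 − $11975 = $38310.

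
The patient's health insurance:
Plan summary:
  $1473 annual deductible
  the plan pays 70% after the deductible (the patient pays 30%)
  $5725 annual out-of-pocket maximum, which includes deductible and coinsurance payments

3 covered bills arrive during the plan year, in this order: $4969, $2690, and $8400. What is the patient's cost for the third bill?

Claim 1 ($4969): $1473 finishes the deductible; $3496 goes to coinsurance; patient's 30% is $1048.80. Patient pays $2521.80; OOP now $2521.80.
Claim 2 ($2690): 30% coinsurance on $2690 = $807. Patient owes $807 (running OOP $3328.80).
Claim 3 ($8400): 30% coinsurance on $8400 = $2520. OOP would hit $5848.80 > $5725, so the cap limits the patient to $5725 − $3328.80 = $2396.20.

$2396.20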